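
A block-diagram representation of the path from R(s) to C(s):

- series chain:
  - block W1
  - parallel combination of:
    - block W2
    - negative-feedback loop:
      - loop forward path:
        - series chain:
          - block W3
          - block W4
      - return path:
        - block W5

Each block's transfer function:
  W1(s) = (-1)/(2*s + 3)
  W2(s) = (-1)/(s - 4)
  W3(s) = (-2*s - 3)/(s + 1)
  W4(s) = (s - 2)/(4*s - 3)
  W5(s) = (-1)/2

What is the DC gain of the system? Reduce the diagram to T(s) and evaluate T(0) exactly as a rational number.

First reduce the diagram to T(s).

1. reduce the series chain W3, W4 -> (-2*s^2 + s + 6)/(4*s^2 + s - 3)
2. apply the feedback formula to (W3*W4), W5 -> (-4*s^2 + 2*s + 12)/(10*s^2 + s - 12)
3. combine W2, [(W3*W4)/(1+(W3*W4)*W5)] in parallel -> (-4*s^3 + 8*s^2 + 3*s - 36)/(10*s^3 - 39*s^2 - 16*s + 48)
4. series reduction of W1, (W2+[(W3*W4)/(1+(W3*W4)*W5)]) -> (4*s^3 - 8*s^2 - 3*s + 36)/(20*s^4 - 48*s^3 - 149*s^2 + 48*s + 144)
Evaluating the step-4 result (the overall T(s)) at s = 0 gives T(0) = 36/144 = 1/4.

Answer: 1/4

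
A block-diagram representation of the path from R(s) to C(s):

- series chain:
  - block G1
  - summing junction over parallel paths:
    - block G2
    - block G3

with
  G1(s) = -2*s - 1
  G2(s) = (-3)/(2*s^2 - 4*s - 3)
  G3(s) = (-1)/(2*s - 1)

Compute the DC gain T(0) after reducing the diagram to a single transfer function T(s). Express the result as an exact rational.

Step 1 - parallel reduction of G2, G3; result (-2*s^2 - 2*s + 6)/(4*s^3 - 10*s^2 - 2*s + 3)
Step 2 - combine G1, (G2+G3) in series; result (4*s^3 + 6*s^2 - 10*s - 6)/(4*s^3 - 10*s^2 - 2*s + 3)
Step 2 gives the overall T(s). Then T(0) = -6/3 = -2.

Therefore the answer is -2.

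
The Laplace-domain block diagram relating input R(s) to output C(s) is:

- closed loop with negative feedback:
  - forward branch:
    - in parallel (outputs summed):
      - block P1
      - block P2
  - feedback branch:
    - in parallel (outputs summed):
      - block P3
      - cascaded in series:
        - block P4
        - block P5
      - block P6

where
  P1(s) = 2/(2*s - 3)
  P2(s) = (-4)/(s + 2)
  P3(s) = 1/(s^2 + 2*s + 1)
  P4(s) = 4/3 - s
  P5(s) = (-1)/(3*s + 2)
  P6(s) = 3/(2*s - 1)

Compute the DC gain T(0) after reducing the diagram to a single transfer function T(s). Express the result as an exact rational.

Answer: -24/73

Working:
Step 1 - parallel reduction of P1, P2, giving (16 - 6*s)/(2*s^2 + s - 6)
Step 2 - combine P4, P5 in series, giving (3*s - 4)/(9*s + 6)
Step 3 - parallel reduction of P3, (P4*P5), P6, giving (6*s^4 + 28*s^3 + 78*s^2 + 63*s + 16)/(18*s^4 + 39*s^3 + 18*s^2 - 9*s - 6)
Step 4 - collapse the loop ((P1+P2) forward, (P3+(P4*P5)+P6) return), giving (-108*s^5 + 54*s^4 + 516*s^3 + 342*s^2 - 108*s - 96)/(36*s^6 + 60*s^5 - 105*s^4 - 254*s^3 + 741*s^2 + 960*s + 292)
The step-4 result is T(s). Setting s = 0: T(0) = -96/292 = -24/73.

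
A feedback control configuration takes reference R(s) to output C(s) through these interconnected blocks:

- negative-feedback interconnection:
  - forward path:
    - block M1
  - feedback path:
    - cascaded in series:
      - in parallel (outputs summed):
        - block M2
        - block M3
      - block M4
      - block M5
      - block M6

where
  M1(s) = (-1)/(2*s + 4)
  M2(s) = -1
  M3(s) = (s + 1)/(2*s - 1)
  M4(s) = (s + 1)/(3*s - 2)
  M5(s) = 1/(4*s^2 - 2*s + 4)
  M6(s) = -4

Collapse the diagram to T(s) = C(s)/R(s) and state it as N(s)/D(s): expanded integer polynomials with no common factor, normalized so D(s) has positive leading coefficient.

1. combine M2, M3 in parallel; result (2 - s)/(2*s - 1)
2. series reduction of (M2+M3), M4, M5, M6; result (2*s^2 - 2*s - 4)/(12*s^4 - 20*s^3 + 23*s^2 - 16*s + 4)
3. close the feedback loop around M1, ((M2+M3)*M4*M5*M6), which is the overall transfer function T(s) = C(s)/R(s) in lowest terms

Answer: (-12*s^4 + 20*s^3 - 23*s^2 + 16*s - 4)/(24*s^5 + 8*s^4 - 34*s^3 + 58*s^2 - 54*s + 20)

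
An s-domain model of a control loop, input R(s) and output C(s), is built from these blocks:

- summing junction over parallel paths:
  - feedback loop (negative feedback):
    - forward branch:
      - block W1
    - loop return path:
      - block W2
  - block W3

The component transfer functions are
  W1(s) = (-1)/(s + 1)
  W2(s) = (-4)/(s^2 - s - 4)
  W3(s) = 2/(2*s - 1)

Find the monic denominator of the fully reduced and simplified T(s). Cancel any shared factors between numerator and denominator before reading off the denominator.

(1) apply the feedback formula to W1, W2 = (-s^2 + s + 4)/(s^3 - 5*s)
(2) parallel reduction of [W1/(1+W1*W2)], W3 = (3*s^2 - 3*s - 4)/(2*s^4 - s^3 - 10*s^2 + 5*s)
That last expression is T(s), already simplified. Scaling its denominator by 1/2 (the reciprocal of the leading coefficient) yields the monic denominator.

Therefore the answer is s^4 - s^3/2 - 5*s^2 + 5*s/2.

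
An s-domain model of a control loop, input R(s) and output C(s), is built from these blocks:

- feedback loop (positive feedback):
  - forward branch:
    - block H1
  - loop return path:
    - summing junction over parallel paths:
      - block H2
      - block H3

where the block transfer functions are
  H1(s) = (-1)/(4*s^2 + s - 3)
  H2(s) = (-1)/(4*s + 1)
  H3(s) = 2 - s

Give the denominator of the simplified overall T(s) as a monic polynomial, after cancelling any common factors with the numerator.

Answer: s^3 + s^2/4 - s/4 - 1/8

Working:
Step 1 - combine H2, H3 in parallel, giving (-4*s^2 + 7*s + 1)/(4*s + 1)
Step 2 - apply the feedback formula to H1, (H2+H3), giving (-4*s - 1)/(16*s^3 + 4*s^2 - 4*s - 2)
The result of step 2 is T(s) in lowest terms. Its denominator has leading coefficient 16; dividing the denominator through by 16 makes it monic.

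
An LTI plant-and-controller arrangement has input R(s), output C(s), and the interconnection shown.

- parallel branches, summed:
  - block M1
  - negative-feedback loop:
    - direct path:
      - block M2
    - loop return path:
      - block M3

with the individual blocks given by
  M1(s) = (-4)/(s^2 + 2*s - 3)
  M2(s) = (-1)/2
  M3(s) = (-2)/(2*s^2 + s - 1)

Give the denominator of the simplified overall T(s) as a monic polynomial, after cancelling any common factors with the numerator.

First reduce the diagram to T(s).

Step 1. close the feedback loop around M2, M3 gives (-2*s^2 - s + 1)/(4*s^2 + 2*s)
Step 2. reduce the parallel group M1, [M2/(1+M2*M3)] gives (-2*s^4 - 5*s^3 - 11*s^2 - 3*s - 3)/(4*s^4 + 10*s^3 - 8*s^2 - 6*s)
T(s) is the step-2 result (common factors already cancelled). Leading coefficient of the denominator: 4. Divide through by 4 for the monic polynomial.

Answer: s^4 + 5*s^3/2 - 2*s^2 - 3*s/2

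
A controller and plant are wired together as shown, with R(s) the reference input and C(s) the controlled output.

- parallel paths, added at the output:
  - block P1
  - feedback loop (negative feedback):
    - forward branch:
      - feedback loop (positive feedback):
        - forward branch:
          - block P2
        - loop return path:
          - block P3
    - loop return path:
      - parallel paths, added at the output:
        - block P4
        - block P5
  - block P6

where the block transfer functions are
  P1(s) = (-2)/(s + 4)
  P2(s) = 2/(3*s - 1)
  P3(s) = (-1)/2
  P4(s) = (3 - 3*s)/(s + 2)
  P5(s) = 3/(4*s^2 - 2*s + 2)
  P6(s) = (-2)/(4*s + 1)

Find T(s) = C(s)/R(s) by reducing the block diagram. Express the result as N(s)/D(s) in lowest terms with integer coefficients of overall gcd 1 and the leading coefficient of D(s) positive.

Step 1. reduce the feedback loop with forward P2 and return P3 = 2/(3*s)
Step 2. parallel reduction of P4, P5 = (-12*s^3 + 18*s^2 - 9*s + 12)/(4*s^3 + 6*s^2 - 2*s + 4)
Step 3. collapse the loop ([P2/(1-P2*P3)] forward, (P4+P5) return) = (4*s^3 + 6*s^2 - 2*s + 4)/(6*s^4 - 3*s^3 + 15*s^2 - 3*s + 12)
Step 4. parallel reduction of P1, [[P2/(1-P2*P3)]/(1+[P2/(1-P2*P3)]*(P4+P5))], P6, giving the overall T(s)

Final answer: (-44*s^5 + 62*s^4 - 10*s^3 - 114*s^2 - 30*s - 104)/(24*s^6 + 90*s^5 + 33*s^4 + 231*s^3 + 57*s^2 + 192*s + 48)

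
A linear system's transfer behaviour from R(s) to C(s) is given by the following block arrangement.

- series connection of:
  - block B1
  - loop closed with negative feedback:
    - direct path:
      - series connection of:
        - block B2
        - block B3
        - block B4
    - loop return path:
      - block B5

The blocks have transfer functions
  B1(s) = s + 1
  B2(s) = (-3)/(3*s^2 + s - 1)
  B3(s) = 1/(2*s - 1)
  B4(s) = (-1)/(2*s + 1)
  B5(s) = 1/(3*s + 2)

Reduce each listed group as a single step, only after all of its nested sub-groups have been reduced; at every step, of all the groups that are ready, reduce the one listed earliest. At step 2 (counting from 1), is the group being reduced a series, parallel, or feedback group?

1. cascade B2, B3, B4
2. feedback reduction of (B2*B3*B4), B5
3. combine B1, [(B2*B3*B4)/(1+(B2*B3*B4)*B5)] in series
Step 2: feedback.

Hence the answer: feedback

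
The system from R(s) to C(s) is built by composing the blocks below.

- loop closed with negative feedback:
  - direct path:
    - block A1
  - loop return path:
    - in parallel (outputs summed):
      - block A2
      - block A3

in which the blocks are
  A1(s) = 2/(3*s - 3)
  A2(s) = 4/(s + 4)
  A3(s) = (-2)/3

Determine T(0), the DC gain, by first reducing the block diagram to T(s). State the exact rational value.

The answer is -6/7.

Reasoning:
(1) combine A2, A3 in parallel gives (4 - 2*s)/(3*s + 12)
(2) collapse the loop (A1 forward, (A2+A3) return) gives (6*s + 24)/(9*s^2 + 23*s - 28)
Evaluating the step-2 result (the overall T(s)) at s = 0 gives T(0) = 24/(-28) = -6/7.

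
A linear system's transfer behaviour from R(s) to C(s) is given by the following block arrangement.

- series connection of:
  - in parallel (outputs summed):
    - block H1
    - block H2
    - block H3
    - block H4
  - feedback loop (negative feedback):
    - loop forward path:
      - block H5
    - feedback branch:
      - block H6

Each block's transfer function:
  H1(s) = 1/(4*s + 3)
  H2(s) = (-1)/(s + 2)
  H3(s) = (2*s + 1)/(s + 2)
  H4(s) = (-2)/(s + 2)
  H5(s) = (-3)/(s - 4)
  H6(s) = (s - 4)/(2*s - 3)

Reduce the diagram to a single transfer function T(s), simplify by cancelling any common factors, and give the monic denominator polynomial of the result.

Reducing step by step:

1. sum the parallel branches H1, H2, H3, H4 -> (8*s^2 - s - 4)/(4*s^2 + 11*s + 6)
2. apply the feedback formula to H5, H6 -> (9 - 6*s)/(2*s^2 - 14*s + 24)
3. reduce the series chain (H1+H2+H3+H4), [H5/(1+H5*H6)] -> (-48*s^3 + 78*s^2 + 15*s - 36)/(8*s^4 - 34*s^3 - 46*s^2 + 180*s + 144)
The result of step 3 is T(s) in lowest terms. Its denominator has leading coefficient 8; dividing the denominator through by 8 makes it monic.

Answer: s^4 - 17*s^3/4 - 23*s^2/4 + 45*s/2 + 18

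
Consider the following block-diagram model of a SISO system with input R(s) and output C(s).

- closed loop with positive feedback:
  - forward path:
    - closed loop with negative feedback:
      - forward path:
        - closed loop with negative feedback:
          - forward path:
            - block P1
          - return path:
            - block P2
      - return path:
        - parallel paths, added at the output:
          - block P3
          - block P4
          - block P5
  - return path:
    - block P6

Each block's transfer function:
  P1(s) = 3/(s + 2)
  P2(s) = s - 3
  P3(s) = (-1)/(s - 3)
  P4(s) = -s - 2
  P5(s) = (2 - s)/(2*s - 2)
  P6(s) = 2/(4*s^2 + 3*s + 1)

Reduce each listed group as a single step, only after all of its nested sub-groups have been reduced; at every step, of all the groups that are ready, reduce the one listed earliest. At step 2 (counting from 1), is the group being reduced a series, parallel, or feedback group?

Step 1 - collapse the loop (P1 forward, P2 return)
Step 2 - add P3, P4, P5 (parallel)
Step 3 - close the feedback loop around [P1/(1+P1*P2)], (P3+P4+P5)
Step 4 - apply the feedback formula to [[P1/(1+P1*P2)]/(1+[P1/(1+P1*P2)]*(P3+P4+P5))], P6
At step 2 the group reduced is parallel.

Hence the answer: parallel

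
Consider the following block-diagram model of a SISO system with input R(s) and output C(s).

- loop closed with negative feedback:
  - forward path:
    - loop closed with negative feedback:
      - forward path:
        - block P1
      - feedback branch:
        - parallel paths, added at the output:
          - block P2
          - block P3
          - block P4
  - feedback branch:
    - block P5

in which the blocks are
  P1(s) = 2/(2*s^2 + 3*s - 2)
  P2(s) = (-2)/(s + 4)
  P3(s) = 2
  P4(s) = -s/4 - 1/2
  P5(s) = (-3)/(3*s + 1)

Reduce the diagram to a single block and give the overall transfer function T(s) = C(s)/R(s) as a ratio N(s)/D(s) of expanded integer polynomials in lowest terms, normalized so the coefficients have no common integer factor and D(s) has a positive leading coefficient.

Reducing step by step:

Step 1: add P2, P3, P4 (parallel) gives (-s^2 + 2*s + 16)/(4*s + 16)
Step 2: close the feedback loop around P1, (P2+P3+P4) gives (4*s + 16)/(4*s^3 + 21*s^2 + 22*s)
Step 3: collapse the loop ([P1/(1+P1*(P2+P3+P4))] forward, P5 return), which is the overall transfer function T(s) = C(s)/R(s) in lowest terms

Answer: (12*s^2 + 52*s + 16)/(12*s^4 + 67*s^3 + 87*s^2 + 10*s - 48)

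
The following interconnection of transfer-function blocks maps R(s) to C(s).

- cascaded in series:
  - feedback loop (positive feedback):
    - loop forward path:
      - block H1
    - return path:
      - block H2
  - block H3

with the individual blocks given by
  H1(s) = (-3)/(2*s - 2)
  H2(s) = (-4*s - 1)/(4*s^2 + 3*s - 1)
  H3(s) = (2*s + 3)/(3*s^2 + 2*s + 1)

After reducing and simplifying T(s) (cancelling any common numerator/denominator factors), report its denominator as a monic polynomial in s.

[1] feedback reduction of H1, H2 -> (-12*s^2 - 9*s + 3)/(8*s^3 - 2*s^2 - 20*s - 1)
[2] reduce the series chain [H1/(1-H1*H2)], H3 -> (-24*s^3 - 54*s^2 - 21*s + 9)/(24*s^5 + 10*s^4 - 56*s^3 - 45*s^2 - 22*s - 1)
Step 2 gives the fully reduced T(s), with no common factor left to cancel. The denominator's leading coefficient is 24, so divide each of its coefficients by 24 to get the monic form.

Answer: s^5 + 5*s^4/12 - 7*s^3/3 - 15*s^2/8 - 11*s/12 - 1/24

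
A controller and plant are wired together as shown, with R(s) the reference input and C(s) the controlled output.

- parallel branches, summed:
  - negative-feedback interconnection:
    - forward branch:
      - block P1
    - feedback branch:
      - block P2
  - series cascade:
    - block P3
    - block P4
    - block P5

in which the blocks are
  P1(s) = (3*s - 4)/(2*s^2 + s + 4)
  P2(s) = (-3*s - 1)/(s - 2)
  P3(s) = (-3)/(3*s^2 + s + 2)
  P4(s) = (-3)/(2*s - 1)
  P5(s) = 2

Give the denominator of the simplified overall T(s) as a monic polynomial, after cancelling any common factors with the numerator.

The answer is s^6 - 37*s^5/6 + 7*s^4 - 25*s^3/4 + 61*s^2/12 - 17*s/6 + 2/3.

Reasoning:
Step 1: feedback reduction of P1, P2 = (3*s^2 - 10*s + 8)/(2*s^3 - 12*s^2 + 11*s - 4)
Step 2: reduce the series chain P3, P4, P5 = 18/(6*s^3 - s^2 + 3*s - 2)
Step 3: combine [P1/(1+P1*P2)], (P3*P4*P5) in parallel = (18*s^5 - 63*s^4 + 103*s^3 - 260*s^2 + 242*s - 88)/(12*s^6 - 74*s^5 + 84*s^4 - 75*s^3 + 61*s^2 - 34*s + 8)
T(s) is the step-3 result (common factors already cancelled). Leading coefficient of the denominator: 12. Divide through by 12 for the monic polynomial.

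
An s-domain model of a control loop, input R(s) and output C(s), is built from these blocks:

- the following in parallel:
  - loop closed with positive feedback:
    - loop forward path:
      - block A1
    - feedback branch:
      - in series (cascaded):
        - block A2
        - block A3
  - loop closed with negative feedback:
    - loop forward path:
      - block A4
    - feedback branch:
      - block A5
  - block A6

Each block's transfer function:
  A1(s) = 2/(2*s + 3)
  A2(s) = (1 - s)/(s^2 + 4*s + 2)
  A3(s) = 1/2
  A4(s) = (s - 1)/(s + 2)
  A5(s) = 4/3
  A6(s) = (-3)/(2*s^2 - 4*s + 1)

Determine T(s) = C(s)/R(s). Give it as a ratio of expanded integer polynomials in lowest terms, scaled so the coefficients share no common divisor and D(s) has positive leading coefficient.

Reducing step by step:

1. combine A2, A3 in series: (1 - s)/(2*s^2 + 8*s + 4)
2. collapse the loop (A1 forward, (A2*A3) return): (2*s^2 + 8*s + 4)/(2*s^3 + 11*s^2 + 17*s + 5)
3. apply the feedback formula to A4, A5: (3*s - 3)/(7*s + 2)
4. sum the parallel branches [A1/(1-A1*(A2*A3))], [A4/(1+A4*A5)], A6, which is the overall transfer function T(s) = C(s)/R(s) in lowest terms

Answer: (12*s^6 + 58*s^5 - 44*s^4 - 498*s^3 - 391*s^2 - 171*s - 37)/(28*s^6 + 106*s^5 - 28*s^4 - 345*s^3 - 115*s^2 + 29*s + 10)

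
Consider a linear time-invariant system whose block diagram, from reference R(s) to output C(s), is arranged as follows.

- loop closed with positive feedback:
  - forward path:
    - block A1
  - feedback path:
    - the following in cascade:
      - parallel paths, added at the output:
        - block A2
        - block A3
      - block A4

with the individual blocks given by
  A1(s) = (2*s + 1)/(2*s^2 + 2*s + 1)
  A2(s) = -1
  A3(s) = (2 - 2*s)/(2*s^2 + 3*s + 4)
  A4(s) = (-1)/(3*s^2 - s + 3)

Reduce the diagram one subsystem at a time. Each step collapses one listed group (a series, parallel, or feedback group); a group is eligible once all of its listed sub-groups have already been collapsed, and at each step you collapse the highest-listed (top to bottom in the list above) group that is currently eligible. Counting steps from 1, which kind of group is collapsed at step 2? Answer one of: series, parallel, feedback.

[1] sum the parallel branches A2, A3
[2] combine (A2+A3), A4 in series
[3] feedback reduction of A1, ((A2+A3)*A4)
Step 2: series.

Therefore the answer is series.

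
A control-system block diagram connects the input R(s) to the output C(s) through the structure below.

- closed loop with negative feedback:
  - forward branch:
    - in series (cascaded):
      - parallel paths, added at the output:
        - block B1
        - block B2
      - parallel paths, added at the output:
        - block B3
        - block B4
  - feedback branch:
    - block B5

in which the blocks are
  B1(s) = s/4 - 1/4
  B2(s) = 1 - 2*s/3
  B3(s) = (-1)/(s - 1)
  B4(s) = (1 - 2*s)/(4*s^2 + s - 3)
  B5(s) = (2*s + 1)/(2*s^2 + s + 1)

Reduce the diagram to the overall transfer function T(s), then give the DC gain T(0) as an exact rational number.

1. reduce the parallel group B1, B2, giving 3/4 - 5*s/12
2. parallel reduction of B3, B4, giving (-6*s^2 + 2*s + 2)/(4*s^3 - 3*s^2 - 4*s + 3)
3. combine (B1+B2), (B3+B4) in series, giving (15*s^3 - 32*s^2 + 4*s + 9)/(24*s^3 - 18*s^2 - 24*s + 18)
4. close the feedback loop around ((B1+B2)*(B3+B4)), B5, giving (30*s^5 - 49*s^4 - 9*s^3 - 10*s^2 + 13*s + 9)/(48*s^5 + 18*s^4 - 91*s^3 - 30*s^2 + 16*s + 27)
The step-4 result is T(s). Setting s = 0: T(0) = 9/27 = 1/3.

Final answer: 1/3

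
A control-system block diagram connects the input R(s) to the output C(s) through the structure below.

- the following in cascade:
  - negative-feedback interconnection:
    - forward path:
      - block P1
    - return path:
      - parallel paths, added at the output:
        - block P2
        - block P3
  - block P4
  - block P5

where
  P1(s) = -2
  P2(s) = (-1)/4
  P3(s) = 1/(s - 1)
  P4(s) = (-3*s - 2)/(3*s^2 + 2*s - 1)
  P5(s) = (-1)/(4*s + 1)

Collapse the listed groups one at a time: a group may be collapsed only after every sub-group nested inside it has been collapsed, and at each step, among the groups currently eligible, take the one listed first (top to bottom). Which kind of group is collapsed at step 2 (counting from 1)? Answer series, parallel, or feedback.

Answer: feedback

Working:
1. add P2, P3 (parallel)
2. feedback reduction of P1, (P2+P3)
3. reduce the series chain [P1/(1+P1*(P2+P3))], P4, P5
Step 2 collapses a feedback group.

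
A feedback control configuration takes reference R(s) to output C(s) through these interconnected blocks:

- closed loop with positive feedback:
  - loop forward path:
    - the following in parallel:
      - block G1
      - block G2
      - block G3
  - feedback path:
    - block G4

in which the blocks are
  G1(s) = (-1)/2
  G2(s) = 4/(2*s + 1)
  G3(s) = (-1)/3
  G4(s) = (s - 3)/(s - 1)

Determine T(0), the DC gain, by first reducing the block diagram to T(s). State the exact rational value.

1. reduce the parallel group G1, G2, G3 -> (19 - 10*s)/(12*s + 6)
2. feedback reduction of (G1+G2+G3), G4 -> (-10*s^2 + 29*s - 19)/(22*s^2 - 55*s + 51)
Evaluating the step-2 result (the overall T(s)) at s = 0 gives T(0) = -19/51.

Answer: -19/51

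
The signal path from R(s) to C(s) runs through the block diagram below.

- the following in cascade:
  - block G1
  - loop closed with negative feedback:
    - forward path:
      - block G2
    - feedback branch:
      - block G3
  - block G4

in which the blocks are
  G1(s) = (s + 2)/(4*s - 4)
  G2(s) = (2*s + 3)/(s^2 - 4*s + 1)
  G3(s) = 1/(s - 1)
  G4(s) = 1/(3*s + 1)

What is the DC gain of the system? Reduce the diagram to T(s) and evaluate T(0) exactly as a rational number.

Step 1 - close the feedback loop around G2, G3 gives (2*s^2 + s - 3)/(s^3 - 5*s^2 + 7*s + 2)
Step 2 - series reduction of G1, [G2/(1+G2*G3)], G4 gives (2*s^2 + 7*s + 6)/(12*s^4 - 56*s^3 + 64*s^2 + 52*s + 8)
The step-2 result is T(s). Setting s = 0: T(0) = 6/8 = 3/4.

Hence the answer: 3/4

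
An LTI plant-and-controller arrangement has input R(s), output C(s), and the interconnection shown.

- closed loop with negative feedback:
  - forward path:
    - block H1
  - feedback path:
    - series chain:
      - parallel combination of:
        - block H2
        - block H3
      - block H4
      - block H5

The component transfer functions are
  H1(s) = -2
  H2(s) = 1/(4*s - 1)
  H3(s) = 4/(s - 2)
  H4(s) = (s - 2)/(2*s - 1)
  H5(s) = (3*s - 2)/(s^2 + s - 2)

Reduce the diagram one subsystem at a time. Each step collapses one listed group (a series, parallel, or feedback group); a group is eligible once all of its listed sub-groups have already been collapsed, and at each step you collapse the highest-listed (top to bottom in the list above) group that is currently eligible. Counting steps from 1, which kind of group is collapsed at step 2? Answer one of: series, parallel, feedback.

Reducing step by step:

Step 1: add H2, H3 (parallel)
Step 2: cascade (H2+H3), H4, H5
Step 3: collapse the loop (H1 forward, ((H2+H3)*H4*H5) return)
The group at step 2 is a series group.

Answer: series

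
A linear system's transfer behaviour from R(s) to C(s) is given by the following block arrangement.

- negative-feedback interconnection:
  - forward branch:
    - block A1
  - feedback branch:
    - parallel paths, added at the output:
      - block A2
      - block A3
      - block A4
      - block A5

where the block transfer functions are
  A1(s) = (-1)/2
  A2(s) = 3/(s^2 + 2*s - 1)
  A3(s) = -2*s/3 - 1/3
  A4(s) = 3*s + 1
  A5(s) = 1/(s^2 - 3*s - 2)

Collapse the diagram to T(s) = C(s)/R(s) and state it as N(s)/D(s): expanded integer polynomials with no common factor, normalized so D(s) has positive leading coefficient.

(1) reduce the parallel group A2, A3, A4, A5: (7*s^5 - 5*s^4 - 65*s^3 - 13*s^2 - 9*s - 17)/(3*s^4 - 3*s^3 - 27*s^2 - 3*s + 6)
(2) apply the feedback formula to A1, (A2+A3+A4+A5); the result is T(s) itself (integer coefficients, no common factor, positive leading denominator coefficient)

Hence the answer: (3*s^4 - 3*s^3 - 27*s^2 - 3*s + 6)/(7*s^5 - 11*s^4 - 59*s^3 + 41*s^2 - 3*s - 29)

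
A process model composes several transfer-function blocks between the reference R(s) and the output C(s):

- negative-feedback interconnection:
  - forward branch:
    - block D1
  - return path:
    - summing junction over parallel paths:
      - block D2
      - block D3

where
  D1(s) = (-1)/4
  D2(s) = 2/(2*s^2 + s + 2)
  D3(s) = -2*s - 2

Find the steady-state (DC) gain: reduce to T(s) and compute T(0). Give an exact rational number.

[1] sum the parallel branches D2, D3 -> (-4*s^3 - 6*s^2 - 6*s - 2)/(2*s^2 + s + 2)
[2] feedback reduction of D1, (D2+D3) -> (-2*s^2 - s - 2)/(4*s^3 + 14*s^2 + 10*s + 10)
Step 2 gives the overall T(s). Then T(0) = -2/10 = -1/5.

Hence the answer: -1/5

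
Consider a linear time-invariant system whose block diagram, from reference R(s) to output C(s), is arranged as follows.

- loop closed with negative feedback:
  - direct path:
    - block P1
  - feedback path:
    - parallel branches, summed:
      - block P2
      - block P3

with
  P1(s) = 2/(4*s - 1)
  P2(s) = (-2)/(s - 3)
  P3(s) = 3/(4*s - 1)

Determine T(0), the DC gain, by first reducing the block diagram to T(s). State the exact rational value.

Step 1: sum the parallel branches P2, P3; result (-5*s - 7)/(4*s^2 - 13*s + 3)
Step 2: reduce the feedback loop with forward P1 and return (P2+P3); result (8*s^2 - 26*s + 6)/(16*s^3 - 56*s^2 + 15*s - 17)
DC gain: substitute s = 0 into T(s) from step 2: T(0) = 6/(-17) = -6/17.

Therefore the answer is -6/17.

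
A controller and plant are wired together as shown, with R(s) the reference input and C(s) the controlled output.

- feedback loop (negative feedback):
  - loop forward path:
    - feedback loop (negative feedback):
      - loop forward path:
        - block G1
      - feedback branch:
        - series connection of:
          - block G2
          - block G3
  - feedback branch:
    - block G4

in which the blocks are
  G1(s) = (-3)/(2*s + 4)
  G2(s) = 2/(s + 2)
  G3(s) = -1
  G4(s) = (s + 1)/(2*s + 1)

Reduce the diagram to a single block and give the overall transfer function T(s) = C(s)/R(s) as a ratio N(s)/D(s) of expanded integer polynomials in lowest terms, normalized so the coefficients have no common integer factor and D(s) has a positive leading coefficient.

Reducing step by step:

(1) series reduction of G2, G3 = (-2)/(s + 2)
(2) apply the feedback formula to G1, (G2*G3) = (-3*s - 6)/(2*s^2 + 8*s + 14)
(3) feedback reduction of [G1/(1+G1*(G2*G3))], G4, giving the overall T(s)

Answer: (-6*s^2 - 15*s - 6)/(4*s^3 + 15*s^2 + 27*s + 8)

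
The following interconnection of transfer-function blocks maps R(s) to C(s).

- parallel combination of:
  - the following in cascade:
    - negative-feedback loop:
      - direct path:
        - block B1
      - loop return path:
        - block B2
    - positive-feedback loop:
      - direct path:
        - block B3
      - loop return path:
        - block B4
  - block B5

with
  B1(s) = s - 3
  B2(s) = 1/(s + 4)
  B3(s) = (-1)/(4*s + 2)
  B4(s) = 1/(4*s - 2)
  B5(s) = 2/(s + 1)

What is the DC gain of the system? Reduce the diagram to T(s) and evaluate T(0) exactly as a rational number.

First reduce the diagram to T(s).

1. feedback reduction of B1, B2; result (s^2 + s - 12)/(2*s + 1)
2. reduce the feedback loop with forward B3 and return B4; result (2 - 4*s)/(16*s^2 - 3)
3. combine [B1/(1+B1*B2)], [B3/(1-B3*B4)] in series; result (-4*s^3 - 2*s^2 + 50*s - 24)/(32*s^3 + 16*s^2 - 6*s - 3)
4. parallel reduction of ([B1/(1+B1*B2)]*[B3/(1-B3*B4)]), B5; result (-4*s^4 + 58*s^3 + 80*s^2 + 14*s - 30)/(32*s^4 + 48*s^3 + 10*s^2 - 9*s - 3)
Evaluating the step-4 result (the overall T(s)) at s = 0 gives T(0) = -30/(-3) = 10.

Answer: 10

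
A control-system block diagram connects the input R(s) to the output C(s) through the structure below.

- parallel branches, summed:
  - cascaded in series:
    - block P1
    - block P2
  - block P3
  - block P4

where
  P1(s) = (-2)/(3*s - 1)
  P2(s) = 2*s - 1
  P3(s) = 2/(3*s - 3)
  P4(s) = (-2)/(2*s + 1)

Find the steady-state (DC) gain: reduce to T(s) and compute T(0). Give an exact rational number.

Reducing step by step:

(1) series reduction of P1, P2, giving (2 - 4*s)/(3*s - 1)
(2) parallel reduction of (P1*P2), P3, P4, giving (-24*s^3 + 18*s^2 + 32*s - 14)/(18*s^3 - 15*s^2 - 6*s + 3)
Step 2 gives the overall T(s). Then T(0) = -14/3.

Answer: -14/3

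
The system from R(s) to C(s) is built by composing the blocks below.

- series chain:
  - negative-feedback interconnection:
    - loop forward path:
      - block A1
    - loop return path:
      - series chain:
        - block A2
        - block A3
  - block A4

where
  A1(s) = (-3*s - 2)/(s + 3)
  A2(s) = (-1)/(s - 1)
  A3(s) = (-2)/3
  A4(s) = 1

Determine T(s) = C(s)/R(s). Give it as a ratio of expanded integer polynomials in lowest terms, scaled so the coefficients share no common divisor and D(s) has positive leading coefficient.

(1) reduce the series chain A2, A3 gives 2/(3*s - 3)
(2) feedback reduction of A1, (A2*A3) gives (-9*s^2 + 3*s + 6)/(3*s^2 - 13)
(3) reduce the series chain [A1/(1+A1*(A2*A3))], A4 - this is the overall T(s), already in the required normalized form

Answer: (-9*s^2 + 3*s + 6)/(3*s^2 - 13)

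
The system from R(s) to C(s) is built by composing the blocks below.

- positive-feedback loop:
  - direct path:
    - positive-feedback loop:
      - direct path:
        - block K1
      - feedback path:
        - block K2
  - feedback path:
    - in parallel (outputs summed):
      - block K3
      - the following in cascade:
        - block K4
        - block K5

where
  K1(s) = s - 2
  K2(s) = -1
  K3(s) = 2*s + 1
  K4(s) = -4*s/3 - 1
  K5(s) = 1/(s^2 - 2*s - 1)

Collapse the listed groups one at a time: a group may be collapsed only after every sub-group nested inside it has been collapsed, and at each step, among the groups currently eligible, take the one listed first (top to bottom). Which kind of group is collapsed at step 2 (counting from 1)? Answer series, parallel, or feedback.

Reducing step by step:

(1) close the feedback loop around K1, K2
(2) cascade K4, K5
(3) reduce the parallel group K3, (K4*K5)
(4) apply the feedback formula to [K1/(1-K1*K2)], (K3+(K4*K5))
The group at step 2 is a series group.

Answer: series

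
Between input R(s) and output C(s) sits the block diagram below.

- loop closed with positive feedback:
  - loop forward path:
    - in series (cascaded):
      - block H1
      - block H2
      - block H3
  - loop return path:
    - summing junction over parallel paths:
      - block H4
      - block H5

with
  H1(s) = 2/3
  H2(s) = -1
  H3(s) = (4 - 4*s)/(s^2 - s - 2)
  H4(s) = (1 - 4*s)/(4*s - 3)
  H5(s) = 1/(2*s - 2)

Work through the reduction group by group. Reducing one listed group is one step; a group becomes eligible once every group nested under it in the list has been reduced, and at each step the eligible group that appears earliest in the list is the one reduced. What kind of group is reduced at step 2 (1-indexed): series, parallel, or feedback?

Step 1. multiply H1, H2, H3 (series)
Step 2. sum the parallel branches H4, H5
Step 3. feedback reduction of (H1*H2*H3), (H4+H5)
Step 2: parallel.

Hence the answer: parallel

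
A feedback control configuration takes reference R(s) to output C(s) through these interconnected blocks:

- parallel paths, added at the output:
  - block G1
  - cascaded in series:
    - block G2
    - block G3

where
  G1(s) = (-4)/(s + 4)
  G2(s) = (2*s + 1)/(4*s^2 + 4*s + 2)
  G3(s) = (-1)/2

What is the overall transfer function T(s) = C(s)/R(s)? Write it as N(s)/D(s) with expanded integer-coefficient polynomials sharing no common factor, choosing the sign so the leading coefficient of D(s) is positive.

The answer is (-34*s^2 - 41*s - 20)/(8*s^3 + 40*s^2 + 36*s + 16).

Reasoning:
(1) cascade G2, G3: (-2*s - 1)/(8*s^2 + 8*s + 4)
(2) parallel reduction of G1, (G2*G3), which is the overall transfer function T(s) = C(s)/R(s) in lowest terms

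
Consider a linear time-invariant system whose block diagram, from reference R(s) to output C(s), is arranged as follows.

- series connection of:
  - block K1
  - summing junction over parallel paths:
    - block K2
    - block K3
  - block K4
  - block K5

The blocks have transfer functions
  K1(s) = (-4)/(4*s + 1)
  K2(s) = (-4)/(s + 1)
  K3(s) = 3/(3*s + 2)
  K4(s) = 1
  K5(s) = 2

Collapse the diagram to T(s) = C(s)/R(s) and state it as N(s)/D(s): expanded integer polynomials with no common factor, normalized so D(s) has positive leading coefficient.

The answer is (72*s + 40)/(12*s^3 + 23*s^2 + 13*s + 2).

Reasoning:
1. parallel reduction of K2, K3; result (-9*s - 5)/(3*s^2 + 5*s + 2)
2. reduce the series chain K1, (K2+K3), K4, K5, giving the overall T(s)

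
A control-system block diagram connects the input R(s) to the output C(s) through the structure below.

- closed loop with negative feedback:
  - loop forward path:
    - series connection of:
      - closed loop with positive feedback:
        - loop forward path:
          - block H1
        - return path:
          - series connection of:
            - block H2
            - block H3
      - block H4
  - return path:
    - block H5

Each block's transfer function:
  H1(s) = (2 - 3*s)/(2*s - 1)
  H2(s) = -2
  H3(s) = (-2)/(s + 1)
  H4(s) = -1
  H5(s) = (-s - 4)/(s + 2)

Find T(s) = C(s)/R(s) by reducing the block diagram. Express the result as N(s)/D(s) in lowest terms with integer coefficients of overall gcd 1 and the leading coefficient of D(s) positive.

First reduce the diagram to T(s).

Step 1. reduce the series chain H2, H3, giving 4/(s + 1)
Step 2. close the feedback loop around H1, (H2*H3), giving (-3*s^2 - s + 2)/(2*s^2 + 13*s - 9)
Step 3. combine [H1/(1-H1*(H2*H3))], H4 in series, giving (3*s^2 + s - 2)/(2*s^2 + 13*s - 9)
Step 4. apply the feedback formula to ([H1/(1-H1*(H2*H3))]*H4), H5; the result is T(s) itself (integer coefficients, no common factor, positive leading denominator coefficient)

Answer: (-3*s^3 - 7*s^2 + 4)/(s^3 - 4*s^2 - 15*s + 10)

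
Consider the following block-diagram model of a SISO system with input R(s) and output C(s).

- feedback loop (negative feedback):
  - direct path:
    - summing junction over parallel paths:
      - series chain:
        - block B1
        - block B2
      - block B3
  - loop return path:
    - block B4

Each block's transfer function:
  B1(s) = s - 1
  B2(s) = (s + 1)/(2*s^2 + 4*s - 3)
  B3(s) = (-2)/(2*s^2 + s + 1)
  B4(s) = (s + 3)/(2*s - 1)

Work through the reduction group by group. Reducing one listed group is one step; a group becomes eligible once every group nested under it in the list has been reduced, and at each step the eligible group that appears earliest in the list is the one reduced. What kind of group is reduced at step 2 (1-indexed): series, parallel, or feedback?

[1] reduce the series chain B1, B2
[2] add (B1*B2), B3 (parallel)
[3] close the feedback loop around ((B1*B2)+B3), B4
At step 2 the group reduced is parallel.

Answer: parallel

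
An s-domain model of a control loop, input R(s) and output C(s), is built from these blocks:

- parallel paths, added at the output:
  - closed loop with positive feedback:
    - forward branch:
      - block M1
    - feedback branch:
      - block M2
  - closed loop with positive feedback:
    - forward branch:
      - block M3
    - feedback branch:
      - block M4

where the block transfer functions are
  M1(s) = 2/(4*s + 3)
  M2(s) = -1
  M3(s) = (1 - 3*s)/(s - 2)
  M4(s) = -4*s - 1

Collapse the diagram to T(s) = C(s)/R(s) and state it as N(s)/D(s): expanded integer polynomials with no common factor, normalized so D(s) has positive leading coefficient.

First reduce the diagram to T(s).

Step 1 - collapse the loop (M1 forward, M2 return) = 2/(4*s + 5)
Step 2 - reduce the feedback loop with forward M3 and return M4 = (3*s - 1)/(12*s^2 - 2*s + 1)
Step 3 - add [M1/(1-M1*M2)], [M3/(1-M3*M4)] (parallel), which is the overall transfer function T(s) = C(s)/R(s) in lowest terms

Answer: (36*s^2 + 7*s - 3)/(48*s^3 + 52*s^2 - 6*s + 5)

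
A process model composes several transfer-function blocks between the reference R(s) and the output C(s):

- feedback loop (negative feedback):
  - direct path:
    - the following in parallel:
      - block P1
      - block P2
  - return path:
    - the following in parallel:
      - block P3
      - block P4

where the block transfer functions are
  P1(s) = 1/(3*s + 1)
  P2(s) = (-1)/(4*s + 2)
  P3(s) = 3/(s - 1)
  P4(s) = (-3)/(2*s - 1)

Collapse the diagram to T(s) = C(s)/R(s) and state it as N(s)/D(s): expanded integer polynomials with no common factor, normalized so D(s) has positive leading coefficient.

First reduce the diagram to T(s).

Step 1: sum the parallel branches P1, P2, giving (s + 1)/(12*s^2 + 10*s + 2)
Step 2: add P3, P4 (parallel), giving (3*s)/(2*s^2 - 3*s + 1)
Step 3: reduce the feedback loop with forward (P1+P2) and return (P3+P4) - this is the overall T(s), already in the required normalized form

Answer: (2*s^3 - s^2 - 2*s + 1)/(24*s^4 - 16*s^3 - 11*s^2 + 7*s + 2)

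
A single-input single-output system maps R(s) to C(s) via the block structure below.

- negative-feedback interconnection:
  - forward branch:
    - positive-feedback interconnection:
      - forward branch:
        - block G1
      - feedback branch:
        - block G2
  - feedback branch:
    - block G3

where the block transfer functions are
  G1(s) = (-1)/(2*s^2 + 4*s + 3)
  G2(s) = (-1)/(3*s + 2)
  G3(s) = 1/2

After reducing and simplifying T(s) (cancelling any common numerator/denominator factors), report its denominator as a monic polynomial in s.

(1) feedback reduction of G1, G2: (-3*s - 2)/(6*s^3 + 16*s^2 + 17*s + 5)
(2) apply the feedback formula to [G1/(1-G1*G2)], G3: (-6*s - 4)/(12*s^3 + 32*s^2 + 31*s + 8)
No further cancellation is possible in the step-2 result, so that is T(s). Its denominator becomes monic after dividing by the leading coefficient 12.

Final answer: s^3 + 8*s^2/3 + 31*s/12 + 2/3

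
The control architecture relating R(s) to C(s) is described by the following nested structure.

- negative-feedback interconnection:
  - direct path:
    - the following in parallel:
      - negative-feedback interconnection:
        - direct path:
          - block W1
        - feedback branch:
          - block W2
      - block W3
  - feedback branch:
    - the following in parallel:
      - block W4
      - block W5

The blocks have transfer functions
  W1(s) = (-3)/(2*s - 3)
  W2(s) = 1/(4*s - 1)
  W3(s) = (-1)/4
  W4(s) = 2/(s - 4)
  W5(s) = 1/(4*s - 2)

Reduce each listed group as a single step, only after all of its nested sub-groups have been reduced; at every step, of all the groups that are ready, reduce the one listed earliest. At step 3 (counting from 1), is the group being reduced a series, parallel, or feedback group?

(1) apply the feedback formula to W1, W2
(2) sum the parallel branches [W1/(1+W1*W2)], W3
(3) parallel reduction of W4, W5
(4) collapse the loop (([W1/(1+W1*W2)]+W3) forward, (W4+W5) return)
Step 3: parallel.

Final answer: parallel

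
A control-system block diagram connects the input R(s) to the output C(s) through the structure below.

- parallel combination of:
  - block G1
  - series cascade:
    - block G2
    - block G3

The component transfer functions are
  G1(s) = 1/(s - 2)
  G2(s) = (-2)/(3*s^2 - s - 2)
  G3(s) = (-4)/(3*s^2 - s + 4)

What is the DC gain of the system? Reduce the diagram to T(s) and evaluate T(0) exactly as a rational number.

[1] series reduction of G2, G3 gives 8/(9*s^4 - 6*s^3 + 7*s^2 - 2*s - 8)
[2] parallel reduction of G1, (G2*G3) gives (9*s^4 - 6*s^3 + 7*s^2 + 6*s - 24)/(9*s^5 - 24*s^4 + 19*s^3 - 16*s^2 - 4*s + 16)
Step 2 gives the overall T(s). Then T(0) = -24/16 = -3/2.

Answer: -3/2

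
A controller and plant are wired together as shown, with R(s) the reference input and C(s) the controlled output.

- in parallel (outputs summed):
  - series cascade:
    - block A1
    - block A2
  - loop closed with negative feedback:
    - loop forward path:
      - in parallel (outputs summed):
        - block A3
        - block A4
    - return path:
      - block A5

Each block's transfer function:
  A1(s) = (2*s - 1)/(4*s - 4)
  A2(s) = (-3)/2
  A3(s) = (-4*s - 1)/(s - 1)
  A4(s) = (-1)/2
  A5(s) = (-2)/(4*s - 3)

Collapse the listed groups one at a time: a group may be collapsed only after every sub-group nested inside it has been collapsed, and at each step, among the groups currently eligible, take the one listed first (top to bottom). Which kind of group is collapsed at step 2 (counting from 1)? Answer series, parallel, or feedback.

[1] combine A1, A2 in series
[2] sum the parallel branches A3, A4
[3] reduce the feedback loop with forward (A3+A4) and return A5
[4] parallel reduction of (A1*A2), [(A3+A4)/(1+(A3+A4)*A5)]
The group at step 2 is a parallel group.

Final answer: parallel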